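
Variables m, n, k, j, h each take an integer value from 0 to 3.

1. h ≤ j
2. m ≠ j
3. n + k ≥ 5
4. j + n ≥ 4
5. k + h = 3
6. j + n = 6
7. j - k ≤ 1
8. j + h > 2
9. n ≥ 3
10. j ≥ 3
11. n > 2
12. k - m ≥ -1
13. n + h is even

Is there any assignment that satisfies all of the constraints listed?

The assignment m = 1, n = 3, k = 2, j = 3, h = 1 works:
  constraint 3 holds since n + k = 5.
  constraint 4 holds since j + n = 6.
  constraint 5 holds since k + h = 3.
The rest check out directly.

Satisfiable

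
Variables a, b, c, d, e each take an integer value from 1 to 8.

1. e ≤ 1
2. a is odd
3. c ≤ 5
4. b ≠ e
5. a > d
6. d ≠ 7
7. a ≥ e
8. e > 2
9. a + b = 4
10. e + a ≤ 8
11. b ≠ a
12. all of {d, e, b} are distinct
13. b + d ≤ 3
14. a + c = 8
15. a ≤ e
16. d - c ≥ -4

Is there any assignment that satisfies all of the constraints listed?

Unsatisfiable

From constraints 1 and 15: a ≤ e ≤ 1. From constraint 3: c ≤ 5. Hence a + c ≤ 6. But constraint 14 requires a + c = 8, and 8 > 6. Contradiction.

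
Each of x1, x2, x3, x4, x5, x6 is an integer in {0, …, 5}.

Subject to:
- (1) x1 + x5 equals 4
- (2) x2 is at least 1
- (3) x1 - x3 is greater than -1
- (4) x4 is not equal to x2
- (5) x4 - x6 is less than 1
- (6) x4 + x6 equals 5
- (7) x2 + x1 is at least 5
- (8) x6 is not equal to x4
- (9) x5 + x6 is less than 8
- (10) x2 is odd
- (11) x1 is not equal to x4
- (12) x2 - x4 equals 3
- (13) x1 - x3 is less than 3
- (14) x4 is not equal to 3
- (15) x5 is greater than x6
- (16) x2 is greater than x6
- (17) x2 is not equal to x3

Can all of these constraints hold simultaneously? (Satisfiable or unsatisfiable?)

Satisfiable

Setting (x1, x2, x3, x4, x5, x6) = (0, 5, 0, 2, 4, 3) satisfies everything: constraint 1: x1 + x5 = 4; constraint 3: x1 - x3 = 0; constraint 5: x4 - x6 = -1, and the others follow.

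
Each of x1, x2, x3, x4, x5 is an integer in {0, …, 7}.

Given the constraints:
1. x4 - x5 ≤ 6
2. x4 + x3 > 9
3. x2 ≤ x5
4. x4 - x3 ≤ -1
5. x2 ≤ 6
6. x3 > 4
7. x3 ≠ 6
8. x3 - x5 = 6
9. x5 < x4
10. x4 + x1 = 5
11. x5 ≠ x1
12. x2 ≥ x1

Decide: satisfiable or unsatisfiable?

Satisfiable

Take x1 = 0, x2 = 0, x3 = 7, x4 = 5, x5 = 1. Then constraint 1: x4 - x5 = 4; constraint 2: x4 + x3 = 12, and every other listed constraint is also met.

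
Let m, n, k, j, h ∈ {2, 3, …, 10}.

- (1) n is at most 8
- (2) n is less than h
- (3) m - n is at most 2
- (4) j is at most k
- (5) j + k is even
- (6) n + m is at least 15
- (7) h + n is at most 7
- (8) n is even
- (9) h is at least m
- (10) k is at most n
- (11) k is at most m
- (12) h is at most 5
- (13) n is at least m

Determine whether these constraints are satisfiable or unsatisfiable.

Unsatisfiable

From constraint 1: n ≤ 8. From constraints 9 and 12: m ≤ h ≤ 5. Hence n + m ≤ 13. But constraint 6 requires n + m ≥ 15, and 15 > 13. Contradiction.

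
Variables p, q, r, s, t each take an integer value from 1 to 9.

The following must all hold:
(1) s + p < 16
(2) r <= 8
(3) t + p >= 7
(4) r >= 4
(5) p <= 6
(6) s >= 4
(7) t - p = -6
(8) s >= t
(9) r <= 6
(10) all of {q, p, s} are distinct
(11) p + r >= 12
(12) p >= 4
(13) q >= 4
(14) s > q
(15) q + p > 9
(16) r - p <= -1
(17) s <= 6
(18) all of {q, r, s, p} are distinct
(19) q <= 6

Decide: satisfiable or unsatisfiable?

Constraints 4, 5, 6, 9, 12, 13, 17, and 19 confine each of q, r, s, p to the 3 values {4, …, 6}.
Constraint 18 requires all 4 of them to be distinct, but only 3 values are available — impossible by the pigeonhole principle.

Unsatisfiable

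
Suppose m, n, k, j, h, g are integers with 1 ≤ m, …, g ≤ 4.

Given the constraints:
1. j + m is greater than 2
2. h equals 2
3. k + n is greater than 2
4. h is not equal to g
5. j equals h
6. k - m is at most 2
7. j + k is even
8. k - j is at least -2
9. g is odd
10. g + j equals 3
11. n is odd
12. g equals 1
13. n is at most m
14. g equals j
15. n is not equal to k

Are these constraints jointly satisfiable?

Unsatisfiable

Constraint 12 fixes g = 1 and constraint 2 fixes h = 2. Constraints 5 and 14 give g = j = h, so g = h. But 1 ≠ 2 — contradiction.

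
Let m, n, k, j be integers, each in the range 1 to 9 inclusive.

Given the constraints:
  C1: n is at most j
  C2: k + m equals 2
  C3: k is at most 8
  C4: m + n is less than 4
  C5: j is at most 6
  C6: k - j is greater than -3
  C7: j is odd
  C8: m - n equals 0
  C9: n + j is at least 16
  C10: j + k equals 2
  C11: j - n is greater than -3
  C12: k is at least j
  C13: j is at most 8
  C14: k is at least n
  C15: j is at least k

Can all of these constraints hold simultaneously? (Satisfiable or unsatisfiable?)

From constraints 3 and 14: n ≤ k ≤ 8. From constraint 5: j ≤ 6. Hence n + j ≤ 14. But constraint 9 requires n + j ≥ 16, and 16 > 14. Contradiction.

Unsatisfiable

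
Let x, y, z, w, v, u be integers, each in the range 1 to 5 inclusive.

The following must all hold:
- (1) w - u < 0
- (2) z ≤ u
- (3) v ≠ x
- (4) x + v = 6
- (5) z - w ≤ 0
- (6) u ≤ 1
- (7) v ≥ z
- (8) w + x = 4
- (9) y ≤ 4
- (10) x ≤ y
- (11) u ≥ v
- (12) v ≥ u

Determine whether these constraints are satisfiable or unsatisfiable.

From constraints 9 and 10: x ≤ y ≤ 4. From constraints 6 and 11: v ≤ u ≤ 1. Hence x + v ≤ 5. But constraint 4 requires x + v = 6, and 6 > 5. Contradiction.

Unsatisfiable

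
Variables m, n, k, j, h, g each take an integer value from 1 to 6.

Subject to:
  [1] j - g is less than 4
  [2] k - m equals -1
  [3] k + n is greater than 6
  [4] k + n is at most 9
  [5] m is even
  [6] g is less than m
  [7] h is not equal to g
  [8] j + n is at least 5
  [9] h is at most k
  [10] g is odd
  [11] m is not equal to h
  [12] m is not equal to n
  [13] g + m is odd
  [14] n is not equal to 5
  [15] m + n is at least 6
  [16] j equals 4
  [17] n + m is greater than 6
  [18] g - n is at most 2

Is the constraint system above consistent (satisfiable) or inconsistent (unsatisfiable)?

Try m = 6, n = 3, k = 5, j = 4, h = 2, g = 3.
Check constraint 1: j - g = 1; constraint 2: k - m = -1. The remaining constraints are straightforward to verify.

Satisfiable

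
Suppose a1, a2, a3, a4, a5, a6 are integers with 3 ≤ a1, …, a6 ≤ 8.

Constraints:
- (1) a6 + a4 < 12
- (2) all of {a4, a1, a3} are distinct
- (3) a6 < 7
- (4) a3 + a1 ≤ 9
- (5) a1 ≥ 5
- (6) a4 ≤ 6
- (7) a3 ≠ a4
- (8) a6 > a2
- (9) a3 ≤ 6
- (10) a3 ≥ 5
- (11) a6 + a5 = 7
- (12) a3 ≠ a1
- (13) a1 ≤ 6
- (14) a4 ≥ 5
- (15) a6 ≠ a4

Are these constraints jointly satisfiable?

Constraints 5, 6, 9, 10, 13, and 14 confine each of a4, a1, a3 to the 2 values {5, 6}.
Constraint 2 requires all 3 of them to be distinct, but only 2 values are available — impossible by the pigeonhole principle.

Unsatisfiable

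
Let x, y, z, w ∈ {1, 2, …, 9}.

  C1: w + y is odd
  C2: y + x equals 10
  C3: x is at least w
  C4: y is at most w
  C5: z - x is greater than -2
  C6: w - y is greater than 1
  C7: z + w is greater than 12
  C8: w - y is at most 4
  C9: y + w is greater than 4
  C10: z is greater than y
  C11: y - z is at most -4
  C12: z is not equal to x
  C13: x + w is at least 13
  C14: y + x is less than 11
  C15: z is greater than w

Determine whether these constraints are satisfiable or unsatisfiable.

One satisfying assignment is x = 8, y = 2, z = 9, w = 5.
For the less obvious constraints — constraint 2: y + x = 10; constraint 5: z - x = 1; constraint 6: w - y = 3 — and the others hold by inspection.

Satisfiable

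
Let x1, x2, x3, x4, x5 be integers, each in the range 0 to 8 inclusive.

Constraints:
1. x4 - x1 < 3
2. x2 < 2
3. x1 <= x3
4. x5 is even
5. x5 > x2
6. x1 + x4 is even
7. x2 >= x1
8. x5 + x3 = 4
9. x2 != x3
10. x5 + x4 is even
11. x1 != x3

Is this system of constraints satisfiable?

Satisfiable

The assignment x1 = 0, x2 = 1, x3 = 2, x4 = 0, x5 = 2 works:
  constraint 1 holds since x4 - x1 = 0.
  constraint 8 holds since x5 + x3 = 4.
The rest check out directly.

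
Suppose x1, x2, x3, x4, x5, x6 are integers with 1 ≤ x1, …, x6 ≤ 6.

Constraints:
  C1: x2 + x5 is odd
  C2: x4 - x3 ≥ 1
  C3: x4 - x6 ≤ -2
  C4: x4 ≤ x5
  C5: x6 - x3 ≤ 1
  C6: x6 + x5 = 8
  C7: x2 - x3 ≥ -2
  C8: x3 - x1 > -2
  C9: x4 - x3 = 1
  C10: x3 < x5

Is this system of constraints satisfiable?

Constraints 2, 3, and 5 give x4 − x3 ≥ 1, x3 − x6 ≥ -1, x6 − x4 ≥ 2.
Adding all 3 inequalities: the left sides telescope to 0, and the right sides sum to 1 + (-1) + 2 = 2. So 0 ≥ 2, which is false.

Unsatisfiable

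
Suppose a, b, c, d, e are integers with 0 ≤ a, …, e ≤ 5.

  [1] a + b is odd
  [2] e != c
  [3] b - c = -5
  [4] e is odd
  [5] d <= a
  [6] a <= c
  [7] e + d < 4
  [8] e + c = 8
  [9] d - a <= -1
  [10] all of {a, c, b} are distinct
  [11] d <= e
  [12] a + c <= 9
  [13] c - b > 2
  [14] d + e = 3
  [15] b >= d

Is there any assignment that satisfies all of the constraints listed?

One satisfying assignment is a = 3, b = 0, c = 5, d = 0, e = 3.
For the less obvious constraints — constraint 3: b - c = -5; constraint 7: e + d = 3 — and the others hold by inspection.

Satisfiable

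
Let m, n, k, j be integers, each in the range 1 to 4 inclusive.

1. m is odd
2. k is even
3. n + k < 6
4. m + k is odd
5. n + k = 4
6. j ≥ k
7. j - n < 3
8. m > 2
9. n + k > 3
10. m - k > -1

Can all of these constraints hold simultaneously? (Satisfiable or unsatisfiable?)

Setting (m, n, k, j) = (3, 2, 2, 2) satisfies everything: constraint 3: n + k = 4; constraint 5: n + k = 4; constraint 7: j - n = 0, and the others follow.

Satisfiable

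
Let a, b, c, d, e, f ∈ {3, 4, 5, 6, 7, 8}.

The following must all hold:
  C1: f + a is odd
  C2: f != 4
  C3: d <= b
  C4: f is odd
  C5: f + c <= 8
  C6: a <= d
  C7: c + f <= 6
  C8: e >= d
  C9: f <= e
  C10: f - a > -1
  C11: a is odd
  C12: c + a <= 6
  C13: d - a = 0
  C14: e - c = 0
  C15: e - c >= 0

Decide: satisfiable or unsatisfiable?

Constraint 4 makes f odd and constraint 11 makes a odd, so f + a must be even. Constraint 1 says f + a is odd — contradiction.

Unsatisfiable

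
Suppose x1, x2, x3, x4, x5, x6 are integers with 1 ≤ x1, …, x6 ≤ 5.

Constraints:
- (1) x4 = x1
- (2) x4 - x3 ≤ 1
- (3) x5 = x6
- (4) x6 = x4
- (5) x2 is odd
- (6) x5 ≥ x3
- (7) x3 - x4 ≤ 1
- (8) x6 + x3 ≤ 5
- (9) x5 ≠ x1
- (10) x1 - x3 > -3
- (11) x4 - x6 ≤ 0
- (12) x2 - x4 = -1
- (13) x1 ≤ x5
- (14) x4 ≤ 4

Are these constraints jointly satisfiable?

From constraints 1, 3, and 4, x5 = x6 = x4 = x1, so x5 = x1. But constraint 9 says x5 ≠ x1. Contradiction.

Unsatisfiable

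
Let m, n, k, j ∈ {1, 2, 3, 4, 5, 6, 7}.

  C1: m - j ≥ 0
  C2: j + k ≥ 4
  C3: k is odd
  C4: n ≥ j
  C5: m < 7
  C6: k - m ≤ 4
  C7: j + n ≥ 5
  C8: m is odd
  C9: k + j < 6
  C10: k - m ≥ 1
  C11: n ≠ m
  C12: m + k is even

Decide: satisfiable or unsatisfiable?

Take m = 1, n = 4, k = 3, j = 1. Then constraint 1: m - j = 0; constraint 2: j + k = 4; constraint 6: k - m = 2, and every other listed constraint is also met.

Satisfiable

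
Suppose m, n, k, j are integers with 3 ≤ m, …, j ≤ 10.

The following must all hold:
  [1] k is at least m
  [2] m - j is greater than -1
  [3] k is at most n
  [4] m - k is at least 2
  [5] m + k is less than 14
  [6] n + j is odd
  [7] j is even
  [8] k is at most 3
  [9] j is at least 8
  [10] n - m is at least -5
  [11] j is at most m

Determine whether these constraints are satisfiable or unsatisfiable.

Unsatisfiable

From constraints 9 and 11: m ≥ j and j ≥ 8, so m ≥ 8. From constraints 1 and 8: m ≤ k and k ≤ 3, so m ≤ 3. But 3 < 8, so no value of m works.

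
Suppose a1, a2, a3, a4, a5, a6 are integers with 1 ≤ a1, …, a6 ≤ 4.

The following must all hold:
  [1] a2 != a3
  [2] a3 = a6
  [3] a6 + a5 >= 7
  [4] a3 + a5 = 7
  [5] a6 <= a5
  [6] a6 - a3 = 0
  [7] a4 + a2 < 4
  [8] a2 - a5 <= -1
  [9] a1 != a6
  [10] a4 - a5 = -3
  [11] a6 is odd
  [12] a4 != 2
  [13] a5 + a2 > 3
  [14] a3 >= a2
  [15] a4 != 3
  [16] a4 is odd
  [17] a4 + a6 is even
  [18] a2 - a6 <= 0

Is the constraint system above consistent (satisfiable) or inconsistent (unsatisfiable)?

Satisfiable

Take a1 = 4, a2 = 1, a3 = 3, a4 = 1, a5 = 4, a6 = 3. Then constraint 3: a6 + a5 = 7; constraint 4: a3 + a5 = 7; constraint 6: a6 - a3 = 0, and every other listed constraint is also met.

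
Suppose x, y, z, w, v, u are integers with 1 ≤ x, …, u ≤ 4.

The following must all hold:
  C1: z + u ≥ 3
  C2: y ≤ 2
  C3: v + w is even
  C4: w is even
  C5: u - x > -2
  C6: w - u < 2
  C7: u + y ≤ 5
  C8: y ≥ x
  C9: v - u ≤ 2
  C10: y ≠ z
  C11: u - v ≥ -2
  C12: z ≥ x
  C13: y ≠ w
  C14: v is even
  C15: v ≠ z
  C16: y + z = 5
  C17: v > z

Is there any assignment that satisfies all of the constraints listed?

Satisfiable

Take x = 2, y = 2, z = 3, w = 4, v = 4, u = 3. Then constraint 1: z + u = 6; constraint 5: u - x = 1, and every other listed constraint is also met.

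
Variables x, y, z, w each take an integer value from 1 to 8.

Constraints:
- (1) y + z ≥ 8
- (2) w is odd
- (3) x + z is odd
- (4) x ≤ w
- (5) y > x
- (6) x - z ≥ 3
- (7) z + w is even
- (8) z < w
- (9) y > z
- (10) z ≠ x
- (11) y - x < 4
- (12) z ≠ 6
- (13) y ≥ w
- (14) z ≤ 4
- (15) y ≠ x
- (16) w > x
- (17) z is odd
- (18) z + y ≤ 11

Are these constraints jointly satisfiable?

One satisfying assignment is x = 6, y = 8, z = 1, w = 7.
For the less obvious constraints — constraint 1: y + z = 9; constraint 6: x - z = 5; constraint 11: y - x = 2 — and the others hold by inspection.

Satisfiable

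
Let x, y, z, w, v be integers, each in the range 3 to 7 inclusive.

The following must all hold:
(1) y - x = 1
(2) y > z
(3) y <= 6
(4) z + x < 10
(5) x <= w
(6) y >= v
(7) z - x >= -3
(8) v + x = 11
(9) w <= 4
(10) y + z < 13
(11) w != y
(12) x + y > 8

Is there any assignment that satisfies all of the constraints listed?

Unsatisfiable

From constraints 3 and 6: v ≤ y ≤ 6. From constraints 5 and 9: x ≤ w ≤ 4. Hence v + x ≤ 10. But constraint 8 requires v + x = 11, and 11 > 10. Contradiction.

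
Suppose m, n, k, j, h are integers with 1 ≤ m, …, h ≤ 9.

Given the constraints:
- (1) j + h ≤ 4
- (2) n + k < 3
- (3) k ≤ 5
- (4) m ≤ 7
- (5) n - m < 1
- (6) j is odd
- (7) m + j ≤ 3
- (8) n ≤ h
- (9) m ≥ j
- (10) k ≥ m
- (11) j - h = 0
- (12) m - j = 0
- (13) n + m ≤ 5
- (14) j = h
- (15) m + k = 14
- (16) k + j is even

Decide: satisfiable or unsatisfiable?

Unsatisfiable

From constraint 4: m ≤ 7. From constraint 3: k ≤ 5. Hence m + k ≤ 12. But constraint 15 requires m + k = 14, and 14 > 12. Contradiction.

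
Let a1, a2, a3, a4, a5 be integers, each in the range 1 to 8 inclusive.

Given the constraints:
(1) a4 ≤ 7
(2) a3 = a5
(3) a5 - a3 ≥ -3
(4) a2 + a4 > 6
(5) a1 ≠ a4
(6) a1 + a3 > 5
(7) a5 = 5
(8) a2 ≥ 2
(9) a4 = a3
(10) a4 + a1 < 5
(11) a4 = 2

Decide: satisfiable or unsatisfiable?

Unsatisfiable

Constraint 11 fixes a4 = 2 and constraint 7 fixes a5 = 5. Constraints 2 and 9 give a4 = a3 = a5, so a4 = a5. But 2 ≠ 5 — contradiction.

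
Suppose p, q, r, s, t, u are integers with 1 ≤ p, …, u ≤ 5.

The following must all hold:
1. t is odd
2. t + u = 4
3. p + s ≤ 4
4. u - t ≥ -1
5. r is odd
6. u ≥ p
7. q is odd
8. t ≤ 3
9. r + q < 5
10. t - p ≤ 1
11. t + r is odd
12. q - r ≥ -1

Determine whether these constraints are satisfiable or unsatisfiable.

Constraint 1 makes t odd and constraint 5 makes r odd, so t + r must be even. Constraint 11 says t + r is odd — contradiction.

Unsatisfiable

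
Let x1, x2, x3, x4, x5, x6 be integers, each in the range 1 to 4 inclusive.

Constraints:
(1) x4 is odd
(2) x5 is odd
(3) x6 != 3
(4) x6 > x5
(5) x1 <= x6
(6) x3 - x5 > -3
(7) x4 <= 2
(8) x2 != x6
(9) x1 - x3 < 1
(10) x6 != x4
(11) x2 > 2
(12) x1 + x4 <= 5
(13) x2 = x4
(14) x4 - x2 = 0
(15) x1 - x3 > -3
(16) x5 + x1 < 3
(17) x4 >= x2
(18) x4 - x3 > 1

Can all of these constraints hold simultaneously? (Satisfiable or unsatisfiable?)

Unsatisfiable

From constraint 11: x2 ≥ 3. From constraints 7 and 17: x2 ≤ x4 and x4 ≤ 2, so x2 ≤ 2. But 2 < 3, so no value of x2 works.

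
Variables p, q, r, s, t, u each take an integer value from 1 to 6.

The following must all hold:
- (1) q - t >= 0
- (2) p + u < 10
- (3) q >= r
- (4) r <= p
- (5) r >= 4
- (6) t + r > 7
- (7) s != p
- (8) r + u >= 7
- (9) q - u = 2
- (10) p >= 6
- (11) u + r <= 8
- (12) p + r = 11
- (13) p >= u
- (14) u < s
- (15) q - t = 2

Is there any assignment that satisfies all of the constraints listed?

Try p = 6, q = 5, r = 5, s = 5, t = 3, u = 3.
Check constraint 1: q - t = 2; constraint 2: p + u = 9. The remaining constraints are straightforward to verify.

Satisfiable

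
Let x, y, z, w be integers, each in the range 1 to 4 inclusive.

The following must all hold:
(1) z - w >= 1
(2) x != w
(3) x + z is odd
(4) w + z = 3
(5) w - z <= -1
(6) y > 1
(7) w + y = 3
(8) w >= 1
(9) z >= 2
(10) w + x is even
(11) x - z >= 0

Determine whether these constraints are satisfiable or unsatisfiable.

Satisfiable

The assignment x = 3, y = 2, z = 2, w = 1 works:
  constraint 1 holds since z - w = 1.
  constraint 4 holds since w + z = 3.
  constraint 5 holds since w - z = -1.
The rest check out directly.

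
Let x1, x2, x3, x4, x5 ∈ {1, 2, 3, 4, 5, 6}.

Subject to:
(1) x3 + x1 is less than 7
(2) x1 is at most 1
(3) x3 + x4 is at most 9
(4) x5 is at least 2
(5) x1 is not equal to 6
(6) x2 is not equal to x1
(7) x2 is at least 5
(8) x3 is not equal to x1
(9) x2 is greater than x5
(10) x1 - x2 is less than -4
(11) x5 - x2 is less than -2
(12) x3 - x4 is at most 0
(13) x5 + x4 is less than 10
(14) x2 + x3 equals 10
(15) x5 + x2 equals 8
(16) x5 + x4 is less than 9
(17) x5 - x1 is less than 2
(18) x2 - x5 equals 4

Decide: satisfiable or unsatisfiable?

Satisfiable

Setting (x1, x2, x3, x4, x5) = (1, 6, 4, 5, 2) satisfies everything: constraint 1: x3 + x1 = 5; constraint 3: x3 + x4 = 9; constraint 10: x1 - x2 = -5, and the others follow.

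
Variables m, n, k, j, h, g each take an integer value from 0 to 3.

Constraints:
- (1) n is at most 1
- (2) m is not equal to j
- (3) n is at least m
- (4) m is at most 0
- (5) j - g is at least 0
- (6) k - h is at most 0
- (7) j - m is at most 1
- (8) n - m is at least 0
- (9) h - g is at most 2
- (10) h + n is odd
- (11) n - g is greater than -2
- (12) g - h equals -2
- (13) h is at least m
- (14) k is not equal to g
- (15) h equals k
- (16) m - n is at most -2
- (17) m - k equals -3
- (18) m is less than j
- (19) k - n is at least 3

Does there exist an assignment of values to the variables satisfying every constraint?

Unsatisfiable

Constraints 5, 6, 7, 9, 16, and 19 give n − m ≥ 2, m − j ≥ -1, j − g ≥ 0, g − h ≥ -2, h − k ≥ 0, k − n ≥ 3.
Adding all 6 inequalities: the left sides telescope to 0, and the right sides sum to 2 + (-1) + 0 + (-2) + 0 + 3 = 2. So 0 ≥ 2, which is false.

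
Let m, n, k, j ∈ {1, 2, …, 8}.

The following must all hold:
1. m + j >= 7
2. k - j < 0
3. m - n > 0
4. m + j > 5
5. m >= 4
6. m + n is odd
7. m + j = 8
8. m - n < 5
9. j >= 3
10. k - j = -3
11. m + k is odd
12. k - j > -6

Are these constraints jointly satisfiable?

Try m = 4, n = 1, k = 1, j = 4.
Check constraint 1: m + j = 8; constraint 2: k - j = -3. The remaining constraints are straightforward to verify.

Satisfiable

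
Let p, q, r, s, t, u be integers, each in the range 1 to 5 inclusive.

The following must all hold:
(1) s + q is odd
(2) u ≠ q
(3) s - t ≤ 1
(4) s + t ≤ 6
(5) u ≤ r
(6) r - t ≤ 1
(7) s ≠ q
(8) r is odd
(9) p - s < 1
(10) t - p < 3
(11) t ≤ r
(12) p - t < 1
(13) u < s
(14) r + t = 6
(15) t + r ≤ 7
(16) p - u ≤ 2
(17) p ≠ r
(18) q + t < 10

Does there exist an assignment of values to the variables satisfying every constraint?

Satisfiable

One satisfying assignment is p = 2, q = 4, r = 3, s = 3, t = 3, u = 1.
For the less obvious constraints — constraint 3: s - t = 0; constraint 4: s + t = 6 — and the others hold by inspection.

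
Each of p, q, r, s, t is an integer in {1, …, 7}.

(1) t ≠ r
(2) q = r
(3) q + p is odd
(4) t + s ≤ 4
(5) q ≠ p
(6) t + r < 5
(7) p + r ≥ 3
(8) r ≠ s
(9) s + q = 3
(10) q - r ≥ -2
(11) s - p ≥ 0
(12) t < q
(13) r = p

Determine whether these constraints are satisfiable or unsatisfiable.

Unsatisfiable

From constraints 2 and 13, q = r = p, so q = p. But constraint 5 says q ≠ p. Contradiction.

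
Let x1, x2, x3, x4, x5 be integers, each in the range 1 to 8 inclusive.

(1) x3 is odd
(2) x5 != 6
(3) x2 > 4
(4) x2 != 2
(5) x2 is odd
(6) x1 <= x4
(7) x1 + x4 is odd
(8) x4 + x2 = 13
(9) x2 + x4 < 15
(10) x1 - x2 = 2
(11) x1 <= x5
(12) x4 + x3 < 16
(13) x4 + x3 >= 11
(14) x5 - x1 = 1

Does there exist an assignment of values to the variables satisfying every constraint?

Satisfiable

Setting (x1, x2, x3, x4, x5) = (7, 5, 5, 8, 8) satisfies everything: constraint 8: x4 + x2 = 13; constraint 9: x2 + x4 = 13; constraint 10: x1 - x2 = 2, and the others follow.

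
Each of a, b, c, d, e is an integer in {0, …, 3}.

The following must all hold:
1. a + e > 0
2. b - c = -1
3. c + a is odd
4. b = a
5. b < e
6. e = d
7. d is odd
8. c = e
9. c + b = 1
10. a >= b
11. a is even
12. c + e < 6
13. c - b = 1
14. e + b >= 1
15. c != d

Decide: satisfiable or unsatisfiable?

From constraints 6 and 8, c = e = d, so c = d. But constraint 15 says c ≠ d. Contradiction.

Unsatisfiable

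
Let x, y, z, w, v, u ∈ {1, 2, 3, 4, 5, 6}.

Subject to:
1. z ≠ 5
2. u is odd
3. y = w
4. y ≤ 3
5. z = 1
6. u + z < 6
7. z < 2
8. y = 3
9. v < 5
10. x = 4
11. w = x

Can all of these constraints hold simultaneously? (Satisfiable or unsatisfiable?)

Unsatisfiable

Constraint 8 fixes y = 3 and constraint 10 fixes x = 4. Constraints 3 and 11 give y = w = x, so y = x. But 3 ≠ 4 — contradiction.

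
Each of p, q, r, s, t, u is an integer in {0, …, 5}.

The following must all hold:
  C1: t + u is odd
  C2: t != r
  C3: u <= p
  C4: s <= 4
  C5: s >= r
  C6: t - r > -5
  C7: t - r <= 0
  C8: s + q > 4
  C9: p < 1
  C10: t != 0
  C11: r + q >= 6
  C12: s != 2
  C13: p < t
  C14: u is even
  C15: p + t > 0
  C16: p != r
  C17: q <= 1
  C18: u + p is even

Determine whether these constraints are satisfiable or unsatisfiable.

From constraints 4 and 5: r ≤ s ≤ 4. From constraint 17: q ≤ 1. Hence r + q ≤ 5. But constraint 11 requires r + q ≥ 6, and 6 > 5. Contradiction.

Unsatisfiable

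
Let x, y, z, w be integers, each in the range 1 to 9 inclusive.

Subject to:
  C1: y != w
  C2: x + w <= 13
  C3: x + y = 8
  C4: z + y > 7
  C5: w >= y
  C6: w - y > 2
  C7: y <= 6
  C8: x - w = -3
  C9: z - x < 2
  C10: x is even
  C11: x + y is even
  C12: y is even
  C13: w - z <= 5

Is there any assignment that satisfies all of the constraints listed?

Satisfiable

Take x = 4, y = 4, z = 4, w = 7. Then constraint 2: x + w = 11; constraint 3: x + y = 8, and every other listed constraint is also met.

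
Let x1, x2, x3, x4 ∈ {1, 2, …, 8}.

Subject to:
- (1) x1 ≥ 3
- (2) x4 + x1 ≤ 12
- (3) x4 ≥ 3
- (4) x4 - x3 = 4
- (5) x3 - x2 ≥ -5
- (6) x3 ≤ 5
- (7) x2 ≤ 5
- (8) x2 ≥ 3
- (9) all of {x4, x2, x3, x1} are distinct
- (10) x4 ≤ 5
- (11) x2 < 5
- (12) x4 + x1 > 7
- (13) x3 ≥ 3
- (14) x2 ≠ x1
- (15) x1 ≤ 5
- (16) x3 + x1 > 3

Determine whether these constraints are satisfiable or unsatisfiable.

Constraints 1, 3, 6, 7, 8, 10, 13, and 15 confine each of x4, x2, x3, x1 to the 3 values {3, …, 5}.
Constraint 9 requires all 4 of them to be distinct, but only 3 values are available — impossible by the pigeonhole principle.

Unsatisfiable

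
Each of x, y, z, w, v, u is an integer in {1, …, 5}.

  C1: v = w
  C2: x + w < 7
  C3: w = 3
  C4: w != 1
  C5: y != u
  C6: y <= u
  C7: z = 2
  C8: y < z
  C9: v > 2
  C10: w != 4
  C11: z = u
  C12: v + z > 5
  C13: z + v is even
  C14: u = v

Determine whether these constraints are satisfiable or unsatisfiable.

Unsatisfiable

Constraint 7 fixes z = 2 and constraint 3 fixes w = 3. Constraints 1, 11, and 14 give z = u = v = w, so z = w. But 2 ≠ 3 — contradiction.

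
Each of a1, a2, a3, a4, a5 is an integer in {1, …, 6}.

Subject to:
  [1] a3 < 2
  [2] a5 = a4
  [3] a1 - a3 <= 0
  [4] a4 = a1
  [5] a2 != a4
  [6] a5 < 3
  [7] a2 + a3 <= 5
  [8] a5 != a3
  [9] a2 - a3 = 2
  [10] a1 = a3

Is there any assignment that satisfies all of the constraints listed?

Unsatisfiable

From constraints 2, 4, and 10, a5 = a4 = a1 = a3, so a5 = a3. But constraint 8 says a5 ≠ a3. Contradiction.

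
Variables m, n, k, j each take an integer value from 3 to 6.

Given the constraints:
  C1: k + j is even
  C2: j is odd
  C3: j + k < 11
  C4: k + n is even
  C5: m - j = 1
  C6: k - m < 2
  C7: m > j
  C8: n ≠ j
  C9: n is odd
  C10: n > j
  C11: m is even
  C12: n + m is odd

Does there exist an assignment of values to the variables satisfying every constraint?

Satisfiable

Try m = 4, n = 5, k = 5, j = 3.
Check constraint 3: j + k = 8; constraint 5: m - j = 1; constraint 6: k - m = 1. The remaining constraints are straightforward to verify.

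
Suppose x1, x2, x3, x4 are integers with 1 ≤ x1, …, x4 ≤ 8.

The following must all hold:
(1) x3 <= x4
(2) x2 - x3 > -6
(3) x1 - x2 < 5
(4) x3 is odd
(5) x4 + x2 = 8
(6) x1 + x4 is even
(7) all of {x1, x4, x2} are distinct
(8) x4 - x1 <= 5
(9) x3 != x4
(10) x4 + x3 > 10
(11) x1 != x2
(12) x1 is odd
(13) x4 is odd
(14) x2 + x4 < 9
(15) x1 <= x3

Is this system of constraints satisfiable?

Take x1 = 5, x2 = 1, x3 = 5, x4 = 7. Then constraint 2: x2 - x3 = -4; constraint 3: x1 - x2 = 4, and every other listed constraint is also met.

Satisfiable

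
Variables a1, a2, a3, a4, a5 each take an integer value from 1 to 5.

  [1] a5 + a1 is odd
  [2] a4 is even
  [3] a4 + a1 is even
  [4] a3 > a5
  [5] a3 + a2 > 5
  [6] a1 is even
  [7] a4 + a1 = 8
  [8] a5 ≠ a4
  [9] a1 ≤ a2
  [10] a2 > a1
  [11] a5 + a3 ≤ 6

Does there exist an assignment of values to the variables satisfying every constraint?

Satisfiable

Take a1 = 4, a2 = 5, a3 = 2, a4 = 4, a5 = 1. Then constraint 5: a3 + a2 = 7; constraint 7: a4 + a1 = 8; constraint 11: a5 + a3 = 3, and every other listed constraint is also met.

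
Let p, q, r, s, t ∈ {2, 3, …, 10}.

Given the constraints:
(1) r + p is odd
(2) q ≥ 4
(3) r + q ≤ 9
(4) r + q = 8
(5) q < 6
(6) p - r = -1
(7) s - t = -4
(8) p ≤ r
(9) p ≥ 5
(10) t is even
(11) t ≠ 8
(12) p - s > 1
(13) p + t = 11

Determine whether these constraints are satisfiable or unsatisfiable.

From constraints 8 and 9: r ≥ p ≥ 5. From constraint 2: q ≥ 4. Hence r + q ≥ 9. But constraint 4 requires r + q = 8, and 8 < 9. Contradiction.

Unsatisfiable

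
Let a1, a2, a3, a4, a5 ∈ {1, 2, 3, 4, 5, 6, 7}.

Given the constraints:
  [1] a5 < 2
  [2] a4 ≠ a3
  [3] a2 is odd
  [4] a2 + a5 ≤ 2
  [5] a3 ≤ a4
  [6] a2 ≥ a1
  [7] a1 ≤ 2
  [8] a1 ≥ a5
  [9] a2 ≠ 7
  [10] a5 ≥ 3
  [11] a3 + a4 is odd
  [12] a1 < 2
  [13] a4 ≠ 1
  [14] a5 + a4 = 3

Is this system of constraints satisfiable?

Unsatisfiable

From constraint 10: a5 ≥ 3. From constraints 7 and 8: a5 ≤ a1 and a1 ≤ 2, so a5 ≤ 2. But 2 < 3, so no value of a5 works.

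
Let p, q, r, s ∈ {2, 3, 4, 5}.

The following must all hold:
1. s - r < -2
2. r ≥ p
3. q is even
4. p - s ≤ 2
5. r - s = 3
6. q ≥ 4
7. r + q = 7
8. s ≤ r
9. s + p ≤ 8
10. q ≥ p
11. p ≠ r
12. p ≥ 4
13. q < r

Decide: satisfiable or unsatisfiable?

Unsatisfiable

From constraints 2 and 12: r ≥ p ≥ 4. From constraint 6: q ≥ 4. Hence r + q ≥ 8. But constraint 7 requires r + q = 7, and 7 < 8. Contradiction.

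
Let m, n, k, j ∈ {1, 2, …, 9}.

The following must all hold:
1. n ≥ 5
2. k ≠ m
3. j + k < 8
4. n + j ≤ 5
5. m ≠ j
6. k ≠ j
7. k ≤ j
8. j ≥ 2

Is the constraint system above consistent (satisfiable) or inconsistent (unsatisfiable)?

Unsatisfiable

From constraint 1: n ≥ 5. From constraint 8: j ≥ 2. Hence n + j ≥ 7. But constraint 4 requires n + j ≤ 5, and 5 < 7. Contradiction.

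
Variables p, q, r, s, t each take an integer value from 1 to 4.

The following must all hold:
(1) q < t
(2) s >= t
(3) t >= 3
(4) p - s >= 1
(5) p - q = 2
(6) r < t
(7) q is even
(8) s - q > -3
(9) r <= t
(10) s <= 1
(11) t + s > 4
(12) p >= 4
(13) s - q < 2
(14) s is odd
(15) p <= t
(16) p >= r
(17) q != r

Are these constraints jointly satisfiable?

From constraints 12 and 15: t ≥ p and p ≥ 4, so t ≥ 4. From constraints 2 and 10: t ≤ s and s ≤ 1, so t ≤ 1. But 1 < 4, so no value of t works.

Unsatisfiable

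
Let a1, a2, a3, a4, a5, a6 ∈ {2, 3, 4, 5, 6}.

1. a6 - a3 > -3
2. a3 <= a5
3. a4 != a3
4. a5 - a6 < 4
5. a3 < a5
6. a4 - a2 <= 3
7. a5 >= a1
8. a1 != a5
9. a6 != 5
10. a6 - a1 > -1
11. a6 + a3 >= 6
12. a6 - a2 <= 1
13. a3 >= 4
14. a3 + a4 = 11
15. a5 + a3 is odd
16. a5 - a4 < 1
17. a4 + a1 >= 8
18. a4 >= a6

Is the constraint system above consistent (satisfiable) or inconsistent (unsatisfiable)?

Satisfiable

One satisfying assignment is a1 = 3, a2 = 4, a3 = 5, a4 = 6, a5 = 6, a6 = 4.
For the less obvious constraints — constraint 1: a6 - a3 = -1; constraint 4: a5 - a6 = 2; constraint 6: a4 - a2 = 2 — and the others hold by inspection.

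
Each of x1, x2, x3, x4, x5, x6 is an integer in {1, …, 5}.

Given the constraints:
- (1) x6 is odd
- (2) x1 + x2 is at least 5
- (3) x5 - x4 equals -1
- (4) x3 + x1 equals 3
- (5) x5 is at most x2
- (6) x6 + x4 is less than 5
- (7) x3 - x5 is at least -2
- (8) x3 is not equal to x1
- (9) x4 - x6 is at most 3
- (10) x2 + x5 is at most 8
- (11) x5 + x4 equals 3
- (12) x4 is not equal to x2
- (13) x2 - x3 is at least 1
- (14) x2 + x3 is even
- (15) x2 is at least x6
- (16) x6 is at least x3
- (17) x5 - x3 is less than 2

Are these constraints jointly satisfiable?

Setting (x1, x2, x3, x4, x5, x6) = (2, 5, 1, 2, 1, 1) satisfies everything: constraint 2: x1 + x2 = 7; constraint 3: x5 - x4 = -1; constraint 4: x3 + x1 = 3, and the others follow.

Satisfiable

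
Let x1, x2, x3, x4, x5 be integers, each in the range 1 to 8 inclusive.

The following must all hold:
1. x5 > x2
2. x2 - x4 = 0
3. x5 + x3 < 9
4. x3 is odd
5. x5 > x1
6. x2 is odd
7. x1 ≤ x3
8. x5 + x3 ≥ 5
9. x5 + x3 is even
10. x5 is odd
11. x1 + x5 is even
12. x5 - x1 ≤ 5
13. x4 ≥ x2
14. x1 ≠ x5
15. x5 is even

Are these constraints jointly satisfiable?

Constraint 15 makes x5 even and constraint 4 makes x3 odd, so x5 + x3 must be odd. Constraint 9 says x5 + x3 is even — contradiction.

Unsatisfiable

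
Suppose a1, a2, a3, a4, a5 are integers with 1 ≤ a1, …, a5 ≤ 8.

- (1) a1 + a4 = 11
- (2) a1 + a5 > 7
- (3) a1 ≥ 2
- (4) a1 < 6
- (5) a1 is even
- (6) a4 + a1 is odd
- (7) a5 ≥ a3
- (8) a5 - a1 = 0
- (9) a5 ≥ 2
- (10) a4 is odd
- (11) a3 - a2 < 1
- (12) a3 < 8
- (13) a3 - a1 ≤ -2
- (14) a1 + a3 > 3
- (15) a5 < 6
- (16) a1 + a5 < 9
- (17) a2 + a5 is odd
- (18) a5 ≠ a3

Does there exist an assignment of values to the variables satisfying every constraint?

Satisfiable

One satisfying assignment is a1 = 4, a2 = 3, a3 = 1, a4 = 7, a5 = 4.
For the less obvious constraints — constraint 1: a1 + a4 = 11; constraint 2: a1 + a5 = 8 — and the others hold by inspection.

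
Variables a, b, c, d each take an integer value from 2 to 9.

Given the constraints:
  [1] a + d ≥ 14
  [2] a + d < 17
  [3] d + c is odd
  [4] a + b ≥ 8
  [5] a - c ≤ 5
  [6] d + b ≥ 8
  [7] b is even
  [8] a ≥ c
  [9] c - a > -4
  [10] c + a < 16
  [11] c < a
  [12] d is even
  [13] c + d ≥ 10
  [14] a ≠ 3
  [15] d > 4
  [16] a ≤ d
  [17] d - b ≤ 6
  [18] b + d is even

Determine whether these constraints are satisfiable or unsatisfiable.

Satisfiable

Take a = 8, b = 2, c = 5, d = 8. Then constraint 1: a + d = 16; constraint 2: a + d = 16, and every other listed constraint is also met.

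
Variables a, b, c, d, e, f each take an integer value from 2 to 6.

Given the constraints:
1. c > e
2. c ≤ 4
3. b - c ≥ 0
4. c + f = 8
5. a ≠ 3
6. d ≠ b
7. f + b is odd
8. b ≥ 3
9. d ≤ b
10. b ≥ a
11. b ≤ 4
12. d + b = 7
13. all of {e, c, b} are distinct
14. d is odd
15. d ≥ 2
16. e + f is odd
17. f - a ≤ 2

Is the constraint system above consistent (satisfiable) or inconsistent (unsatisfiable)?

Setting (a, b, c, d, e, f) = (4, 4, 3, 3, 2, 5) satisfies everything: constraint 3: b - c = 1; constraint 4: c + f = 8; constraint 12: d + b = 7, and the others follow.

Satisfiable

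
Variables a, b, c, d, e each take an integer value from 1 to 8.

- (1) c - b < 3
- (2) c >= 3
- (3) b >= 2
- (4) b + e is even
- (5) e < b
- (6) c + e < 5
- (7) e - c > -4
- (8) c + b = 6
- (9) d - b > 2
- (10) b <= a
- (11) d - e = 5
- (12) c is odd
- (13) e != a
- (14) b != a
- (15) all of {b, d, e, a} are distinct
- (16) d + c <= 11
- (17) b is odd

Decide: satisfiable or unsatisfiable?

The assignment a = 7, b = 3, c = 3, d = 6, e = 1 works:
  constraint 1 holds since c - b = 0.
  constraint 6 holds since c + e = 4.
  constraint 7 holds since e - c = -2.
The rest check out directly.

Satisfiable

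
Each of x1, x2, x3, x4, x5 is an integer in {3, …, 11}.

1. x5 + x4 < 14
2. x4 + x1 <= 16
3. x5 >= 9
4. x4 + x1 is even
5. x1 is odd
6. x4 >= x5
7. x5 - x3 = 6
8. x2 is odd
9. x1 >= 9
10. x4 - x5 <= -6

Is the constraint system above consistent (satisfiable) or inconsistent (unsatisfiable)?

From constraints 3 and 6: x4 ≥ x5 ≥ 9. From constraint 9: x1 ≥ 9. Hence x4 + x1 ≥ 18. But constraint 2 requires x4 + x1 ≤ 16, and 16 < 18. Contradiction.

Unsatisfiable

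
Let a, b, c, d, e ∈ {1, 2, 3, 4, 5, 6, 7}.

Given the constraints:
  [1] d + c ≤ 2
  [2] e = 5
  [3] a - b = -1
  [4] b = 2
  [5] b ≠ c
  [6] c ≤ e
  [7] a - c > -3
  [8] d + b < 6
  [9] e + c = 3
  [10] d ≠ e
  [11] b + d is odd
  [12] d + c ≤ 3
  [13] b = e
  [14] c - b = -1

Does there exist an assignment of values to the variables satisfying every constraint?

Unsatisfiable

Constraint 4 fixes b = 2 and constraint 2 fixes e = 5, but constraint 13 requires b = e. Since 2 ≠ 5, contradiction.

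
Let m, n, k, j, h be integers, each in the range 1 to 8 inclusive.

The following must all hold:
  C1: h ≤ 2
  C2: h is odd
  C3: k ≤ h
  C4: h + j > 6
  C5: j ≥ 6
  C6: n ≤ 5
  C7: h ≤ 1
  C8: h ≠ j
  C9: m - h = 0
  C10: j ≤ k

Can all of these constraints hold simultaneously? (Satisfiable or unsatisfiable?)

From constraints 5 and 10: k ≥ j and j ≥ 6, so k ≥ 6. From constraints 3 and 7: k ≤ h and h ≤ 1, so k ≤ 1. But 1 < 6, so no value of k works.

Unsatisfiable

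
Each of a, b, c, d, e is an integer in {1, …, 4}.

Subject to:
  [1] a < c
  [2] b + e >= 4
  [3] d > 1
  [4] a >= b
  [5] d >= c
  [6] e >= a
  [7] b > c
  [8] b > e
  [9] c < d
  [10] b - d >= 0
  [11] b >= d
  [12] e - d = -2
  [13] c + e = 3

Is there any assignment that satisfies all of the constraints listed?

Constraints 1, 4, 9, and 10 give d ≤ b, b ≤ a, a < c, c < d. Chaining: d ≤ b ≤ a < c < d, which forces d < d — impossible.

Unsatisfiable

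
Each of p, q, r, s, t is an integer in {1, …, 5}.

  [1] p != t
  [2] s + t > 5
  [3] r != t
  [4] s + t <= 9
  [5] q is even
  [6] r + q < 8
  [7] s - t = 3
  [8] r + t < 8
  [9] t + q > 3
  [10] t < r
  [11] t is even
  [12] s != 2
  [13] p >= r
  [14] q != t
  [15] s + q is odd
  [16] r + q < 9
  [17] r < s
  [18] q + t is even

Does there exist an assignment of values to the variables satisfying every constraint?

Satisfiable

Take p = 5, q = 4, r = 3, s = 5, t = 2. Then constraint 2: s + t = 7; constraint 4: s + t = 7; constraint 6: r + q = 7, and every other listed constraint is also met.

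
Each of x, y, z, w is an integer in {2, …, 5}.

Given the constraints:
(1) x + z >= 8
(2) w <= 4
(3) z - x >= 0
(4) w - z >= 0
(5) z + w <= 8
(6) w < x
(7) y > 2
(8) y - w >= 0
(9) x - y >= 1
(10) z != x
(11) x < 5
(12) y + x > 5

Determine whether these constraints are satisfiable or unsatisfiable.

Constraints 3, 4, 8, and 9 give y − w ≥ 0, w − z ≥ 0, z − x ≥ 0, x − y ≥ 1.
Adding all 4 inequalities: the left sides telescope to 0, and the right sides sum to 0 + 0 + 0 + 1 = 1. So 0 ≥ 1, which is false.

Unsatisfiable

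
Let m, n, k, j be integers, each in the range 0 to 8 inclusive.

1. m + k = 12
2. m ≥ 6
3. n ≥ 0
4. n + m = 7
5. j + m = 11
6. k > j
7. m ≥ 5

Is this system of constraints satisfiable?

Satisfiable

Take m = 6, n = 1, k = 6, j = 5. Then constraint 1: m + k = 12; constraint 4: n + m = 7; constraint 5: j + m = 11, and every other listed constraint is also met.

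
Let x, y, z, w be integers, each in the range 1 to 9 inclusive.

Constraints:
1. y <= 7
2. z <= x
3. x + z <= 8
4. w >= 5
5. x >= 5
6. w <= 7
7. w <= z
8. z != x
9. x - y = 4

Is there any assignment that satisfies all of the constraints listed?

From constraint 5: x ≥ 5. From constraints 4 and 7: z ≥ w ≥ 5. Hence x + z ≥ 10. But constraint 3 requires x + z ≤ 8, and 8 < 10. Contradiction.

Unsatisfiable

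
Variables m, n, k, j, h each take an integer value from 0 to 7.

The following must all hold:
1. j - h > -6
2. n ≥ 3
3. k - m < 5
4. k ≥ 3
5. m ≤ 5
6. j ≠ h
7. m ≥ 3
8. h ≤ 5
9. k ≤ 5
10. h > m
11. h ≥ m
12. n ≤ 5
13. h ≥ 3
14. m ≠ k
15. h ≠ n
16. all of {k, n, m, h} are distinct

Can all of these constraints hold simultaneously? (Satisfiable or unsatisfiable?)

Constraints 2, 4, 5, 7, 8, 9, 12, and 13 confine each of k, n, m, h to the 3 values {3, …, 5}.
Constraint 16 requires all 4 of them to be distinct, but only 3 values are available — impossible by the pigeonhole principle.

Unsatisfiable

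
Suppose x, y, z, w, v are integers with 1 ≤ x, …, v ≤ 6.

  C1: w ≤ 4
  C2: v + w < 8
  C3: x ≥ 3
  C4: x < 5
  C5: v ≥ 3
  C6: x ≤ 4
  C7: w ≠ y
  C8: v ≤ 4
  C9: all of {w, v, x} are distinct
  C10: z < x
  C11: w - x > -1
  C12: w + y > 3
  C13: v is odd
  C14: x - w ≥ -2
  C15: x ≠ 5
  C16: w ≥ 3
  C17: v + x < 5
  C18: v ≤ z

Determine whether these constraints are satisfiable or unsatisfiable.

Unsatisfiable

Constraints 1, 3, 5, 6, 8, and 16 confine each of w, v, x to the 2 values {3, 4}.
Constraint 9 requires all 3 of them to be distinct, but only 2 values are available — impossible by the pigeonhole principle.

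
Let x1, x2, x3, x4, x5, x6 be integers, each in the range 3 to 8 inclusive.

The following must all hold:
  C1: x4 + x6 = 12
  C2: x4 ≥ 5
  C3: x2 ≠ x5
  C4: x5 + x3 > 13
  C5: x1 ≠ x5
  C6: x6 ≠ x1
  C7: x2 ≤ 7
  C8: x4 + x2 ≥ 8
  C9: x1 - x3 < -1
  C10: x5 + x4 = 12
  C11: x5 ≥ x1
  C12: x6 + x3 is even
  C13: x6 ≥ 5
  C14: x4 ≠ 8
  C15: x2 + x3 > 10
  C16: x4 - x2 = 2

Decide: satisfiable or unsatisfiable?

Satisfiable

One satisfying assignment is x1 = 4, x2 = 4, x3 = 8, x4 = 6, x5 = 6, x6 = 6.
For the less obvious constraints — constraint 1: x4 + x6 = 12; constraint 4: x5 + x3 = 14 — and the others hold by inspection.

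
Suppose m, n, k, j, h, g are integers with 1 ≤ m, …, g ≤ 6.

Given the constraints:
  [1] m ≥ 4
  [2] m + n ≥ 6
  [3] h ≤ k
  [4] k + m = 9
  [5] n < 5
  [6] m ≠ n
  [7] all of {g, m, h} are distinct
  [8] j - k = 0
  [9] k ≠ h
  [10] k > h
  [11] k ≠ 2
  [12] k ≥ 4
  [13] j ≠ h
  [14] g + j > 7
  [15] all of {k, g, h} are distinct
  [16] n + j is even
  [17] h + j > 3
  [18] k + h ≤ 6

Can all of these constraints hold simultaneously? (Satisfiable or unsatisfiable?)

Satisfiable

Try m = 5, n = 2, k = 4, j = 4, h = 1, g = 6.
Check constraint 2: m + n = 7; constraint 4: k + m = 9; constraint 8: j - k = 0. The remaining constraints are straightforward to verify.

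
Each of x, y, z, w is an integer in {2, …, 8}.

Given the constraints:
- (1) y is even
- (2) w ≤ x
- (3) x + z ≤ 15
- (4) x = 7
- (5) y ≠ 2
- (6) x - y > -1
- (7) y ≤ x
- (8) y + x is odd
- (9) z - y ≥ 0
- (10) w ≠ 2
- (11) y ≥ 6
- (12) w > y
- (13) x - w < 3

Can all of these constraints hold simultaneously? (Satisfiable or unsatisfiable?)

Satisfiable

Take x = 7, y = 6, z = 8, w = 7. Then constraint 3: x + z = 15; constraint 6: x - y = 1; constraint 9: z - y = 2, and every other listed constraint is also met.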